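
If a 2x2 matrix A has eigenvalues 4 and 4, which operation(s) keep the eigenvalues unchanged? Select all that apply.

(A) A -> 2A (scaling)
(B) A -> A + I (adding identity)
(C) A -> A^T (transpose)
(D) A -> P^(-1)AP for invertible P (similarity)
C and D

Eigenvalues are preserved by:
1. Similarity transformations: A -> P^(-1)AP (same characteristic polynomial)
2. Transpose: A^T has the same eigenvalues as A

Eigenvalues are NOT preserved by:
- Adding identity: eigenvalues become 4+1, 4+1
- Scaling: eigenvalues become 8, 8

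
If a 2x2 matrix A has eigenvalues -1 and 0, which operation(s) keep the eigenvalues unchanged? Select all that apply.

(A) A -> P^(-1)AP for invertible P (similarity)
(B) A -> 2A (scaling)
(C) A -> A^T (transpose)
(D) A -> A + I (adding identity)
A and C

Eigenvalues are preserved by:
1. Similarity transformations: A -> P^(-1)AP (same characteristic polynomial)
2. Transpose: A^T has the same eigenvalues as A

Eigenvalues are NOT preserved by:
- Adding identity: eigenvalues become -1+1, 0+1
- Scaling: eigenvalues become -2, 0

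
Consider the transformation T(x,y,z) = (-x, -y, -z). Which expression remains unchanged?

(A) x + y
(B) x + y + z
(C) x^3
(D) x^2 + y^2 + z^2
D

Apply T(x,y,z) = (-x, -y, -z) to each option, i.e. replace (x, y, z) by the transformed coordinates.
Substitute the transformed coordinates into each option and compare with the original:
(A) x + y  ->  (-x) + (-y) = -x - y   [differs from x + y: not invariant]
(B) x + y + z  ->  (-x) + (-y) + (-z) = -x - y - z   [differs from x + y + z: not invariant]
(C) x^3  ->  (-x)^3 = -x^3   [differs from x^3: not invariant]
(D) x^2 + y^2 + z^2  ->  (-x)^2 + (-y)^2 + (-z)^2 = x^2 + y^2 + z^2   [equals x^2 + y^2 + z^2: invariant]

Only option (D), x^2 + y^2 + z^2, is unchanged by the transformation.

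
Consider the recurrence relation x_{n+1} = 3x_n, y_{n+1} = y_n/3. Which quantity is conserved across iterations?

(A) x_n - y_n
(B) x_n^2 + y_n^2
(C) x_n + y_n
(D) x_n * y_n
D

For the recurrence x_{n+1} = 3x_n, y_{n+1} = y_n/3:

x_{n+1} * y_{n+1} = (3x_n) * (y_n/3) = x_n * y_n
The product is conserved.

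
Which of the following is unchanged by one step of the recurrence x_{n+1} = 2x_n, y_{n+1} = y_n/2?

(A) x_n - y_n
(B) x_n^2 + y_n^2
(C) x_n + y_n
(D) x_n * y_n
D

For the recurrence x_{n+1} = 2x_n, y_{n+1} = y_n/2:

x_{n+1} * y_{n+1} = (2x_n) * (y_n/2) = x_n * y_n
The product is conserved.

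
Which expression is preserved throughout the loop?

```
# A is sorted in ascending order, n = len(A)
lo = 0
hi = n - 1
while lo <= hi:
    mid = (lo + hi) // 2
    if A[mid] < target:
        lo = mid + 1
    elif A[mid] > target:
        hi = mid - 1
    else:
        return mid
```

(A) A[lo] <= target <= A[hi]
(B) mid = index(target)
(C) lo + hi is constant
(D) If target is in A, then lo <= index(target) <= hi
D

A loop invariant must hold before the first iteration and be re-established by every execution of the body.

(D) If target is in A, then lo <= index(target) <= hi: Before the loop [lo, hi] = [0, n-1] covers every index. When A[mid] < target, sortedness puts target strictly to the right of mid, so setting lo = mid + 1 keeps index(target) in [lo, hi]; symmetrically for hi = mid - 1. Hence 'if target is in A then lo <= index(target) <= hi' holds after every iteration, and when lo > hi it proves target is absent.

The other options fail:
(A) A[lo] <= target <= A[hi]: fails when target is not in A (e.g. target < A[0] already violates it before the loop), so it is not maintained in general.
(B) mid = index(target): mid is just the current probe; it equals index(target) only on the iteration that returns.
(C) lo + hi is constant: each iteration moves exactly one of lo, hi, so lo + hi changes (e.g. 0 + (n-1) becomes (mid+1) + (n-1)).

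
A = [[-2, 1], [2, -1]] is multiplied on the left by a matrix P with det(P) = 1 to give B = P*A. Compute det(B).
0

By the multiplicative property of determinants, det(B) = det(P*A) = det(P) * det(A) = det(A),
so the determinant is invariant under multiplication by any determinant-1 matrix; we just need det(A).

det(A) = (-2)(-1) - (1)(2) = 2 - 2 = 0

Therefore det(B) = 1 * 0 = 0.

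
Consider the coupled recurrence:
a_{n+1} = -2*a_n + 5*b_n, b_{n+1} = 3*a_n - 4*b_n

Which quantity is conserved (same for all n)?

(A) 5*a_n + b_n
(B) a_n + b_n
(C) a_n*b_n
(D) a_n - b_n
B

Replace a_n by a_{n+1} = -2*a_n + 5*b_n and b_n by b_{n+1} = 3*a_n - 4*b_n in each option and simplify:
(A) 5*a_n + b_n  ->  5*(-2*a_n + 5*b_n) + (3*a_n - 4*b_n) = -7*a_n + 21*b_n   [not conserved]
(B) a_n + b_n  ->  (-2*a_n + 5*b_n) + (3*a_n - 4*b_n) = a_n + b_n   [conserved]
(C) a_n*b_n  ->  (-2*a_n + 5*b_n)*(3*a_n - 4*b_n) = -6*a_n^2 + 23*a_n*b_n - 20*b_n^2   [not conserved]
(D) a_n - b_n  ->  (-2*a_n + 5*b_n) - (3*a_n - 4*b_n) = -5*a_n + 9*b_n   [not conserved]

Only (B) a_n + b_n returns to itself after one step, so it is the conserved quantity.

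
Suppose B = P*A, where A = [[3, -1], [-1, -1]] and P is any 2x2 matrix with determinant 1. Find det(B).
-4

By the multiplicative property of determinants, det(B) = det(P*A) = det(P) * det(A) = det(A),
so the determinant is invariant under multiplication by any determinant-1 matrix; we just need det(A).

det(A) = (3)(-1) - (-1)(-1) = -3 - 1 = -4

Therefore det(B) = 1 * (-4) = -4.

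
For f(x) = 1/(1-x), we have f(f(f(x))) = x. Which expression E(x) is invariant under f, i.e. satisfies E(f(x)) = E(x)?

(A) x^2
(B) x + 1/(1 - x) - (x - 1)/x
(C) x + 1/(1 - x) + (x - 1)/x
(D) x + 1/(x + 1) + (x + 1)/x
C

Replace x by f(x) = 1/(1 - x) in each option and simplify. As a quick numerical cross-check, also compare E(5) with E(f(5)) = E(-1/4).

(A) x^2  ->  (1/(1 - x))^2 = (x - 1)^(-2); check: E(5) = 25 but E(-1/4) = 1/16.   [not invariant]
(B) x + 1/(1 - x) - (x - 1)/x  ->  (1/(1 - x)) + 1/(1 - (1/(1 - x))) - ((1/(1 - x)) - 1)/(1/(1 - x)) = (x^2(1 - x) - x + (x - 1)^2)/(x(x - 1)); check: E(5) = 79/20 but E(-1/4) = -89/20.   [not invariant]
(C) x + 1/(1 - x) + (x - 1)/x  ->  (1/(1 - x)) + 1/(1 - (1/(1 - x))) + ((1/(1 - x)) - 1)/(1/(1 - x)), which simplifies back to x + 1/(1 - x) + (x - 1)/x; check: E(5) = 111/20, E(-1/4) = 111/20.   [invariant]
(D) x + 1/(x + 1) + (x + 1)/x  ->  (1/(1 - x)) + 1/((1/(1 - x)) + 1) + ((1/(1 - x)) + 1)/(1/(1 - x)) = (-x^3 + 6x^2 - 11x + 7)/(x^2 - 3x + 2); check: E(5) = 191/30 but E(-1/4) = -23/12.   [not invariant]

Only (C) is unchanged. Indeed f(f(x)) = 1/(1 - 1/(1-x)) = (1-x)/(-x) = (x-1)/x, so E(x) = x + f(x) + f(f(x)) is the sum over the whole 3-cycle; applying f just permutes the three terms cyclically (x -> f(x) -> f(f(x)) -> x), leaving the sum unchanged.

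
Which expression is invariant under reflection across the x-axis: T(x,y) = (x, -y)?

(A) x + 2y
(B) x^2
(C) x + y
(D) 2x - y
B

The map is reflection across the x-axis: T(x,y) = (x, -y).
Substitute the transformed coordinates into each option and compare with the original:
(A) x + 2y  ->  (x) + 2(-y) = x - 2y   [differs from x + 2y: not invariant]
(B) x^2  ->  (x)^2 = x^2   [equals x^2: invariant]
(C) x + y  ->  (x) + (-y) = x - y   [differs from x + y: not invariant]
(D) 2x - y  ->  2(x) - (-y) = 2x + y   [differs from 2x - y: not invariant]

Only option (B), x^2, is unchanged by the transformation.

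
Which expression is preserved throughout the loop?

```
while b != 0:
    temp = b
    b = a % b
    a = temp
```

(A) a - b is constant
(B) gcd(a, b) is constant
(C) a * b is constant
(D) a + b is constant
B

A loop invariant must hold before the first iteration and be re-established by every execution of the body.

(B) gcd(a, b) is constant: One iteration replaces (a, b) by (b, a mod b). Since a mod b = a - q*b for an integer q, any common divisor of a and b divides b and a mod b, and conversely; hence gcd(b, a mod b) = gcd(a, b). For instance (28, 12) -> (12, 4) keeps gcd = 4. At exit b = 0 and a = gcd of the original inputs.

The other options fail:
(A) a - b is constant: e.g. (a, b) = (28, 12) -> (12, 4): the difference goes from 16 to 8.
(C) a * b is constant: e.g. (a, b) = (28, 12) -> (12, 4): the product goes from 336 to 48.
(D) a + b is constant: e.g. (a, b) = (28, 12) -> (12, 4): the sum goes from 40 to 16.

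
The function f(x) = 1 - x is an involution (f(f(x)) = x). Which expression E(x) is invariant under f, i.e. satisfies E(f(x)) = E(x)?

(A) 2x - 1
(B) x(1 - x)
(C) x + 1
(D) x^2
B

Replace x by f(x) = 1 - x in each option and simplify. As a quick numerical cross-check, also compare E(4) with E(f(4)) = E(-3).

(A) 2x - 1  ->  2(1 - x) - 1 = 1 - 2x; check: E(4) = 7 but E(-3) = -7.   [not invariant]
(B) x(1 - x)  ->  (1 - x)(1 - (1 - x)), which simplifies back to x(1 - x); check: E(4) = -12, E(-3) = -12.   [invariant]
(C) x + 1  ->  (1 - x) + 1 = 2 - x; check: E(4) = 5 but E(-3) = -2.   [not invariant]
(D) x^2  ->  (1 - x)^2 = (x - 1)^2; check: E(4) = 16 but E(-3) = 9.   [not invariant]

Only (B) is unchanged. E is symmetric under swapping x with f(x) = 1 - x, which is exactly what an involution does.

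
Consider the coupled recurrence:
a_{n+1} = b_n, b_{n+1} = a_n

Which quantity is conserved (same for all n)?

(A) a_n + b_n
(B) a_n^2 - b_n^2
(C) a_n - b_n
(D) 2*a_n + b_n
A

Replace a_n by a_{n+1} = b_n and b_n by b_{n+1} = a_n in each option and simplify:
(A) a_n + b_n  ->  (b_n) + (a_n) = a_n + b_n   [conserved]
(B) a_n^2 - b_n^2  ->  (b_n)^2 - (a_n)^2 = -a_n^2 + b_n^2   [not conserved]
(C) a_n - b_n  ->  (b_n) - (a_n) = -a_n + b_n   [not conserved]
(D) 2*a_n + b_n  ->  2*(b_n) + (a_n) = a_n + 2*b_n   [not conserved]

Only (A) a_n + b_n returns to itself after one step, so it is the conserved quantity.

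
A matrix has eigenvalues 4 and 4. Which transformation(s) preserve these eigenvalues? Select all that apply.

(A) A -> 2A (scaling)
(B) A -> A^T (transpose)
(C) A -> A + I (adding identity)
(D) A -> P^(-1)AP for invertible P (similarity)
B and D

Eigenvalues are preserved by:
1. Similarity transformations: A -> P^(-1)AP (same characteristic polynomial)
2. Transpose: A^T has the same eigenvalues as A

Eigenvalues are NOT preserved by:
- Adding identity: eigenvalues become 4+1, 4+1
- Scaling: eigenvalues become 8, 8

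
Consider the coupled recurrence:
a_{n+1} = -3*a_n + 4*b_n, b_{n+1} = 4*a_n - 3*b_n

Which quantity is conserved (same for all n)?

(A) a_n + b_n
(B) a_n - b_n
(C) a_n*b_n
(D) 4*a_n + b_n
A

Replace a_n by a_{n+1} = -3*a_n + 4*b_n and b_n by b_{n+1} = 4*a_n - 3*b_n in each option and simplify:
(A) a_n + b_n  ->  (-3*a_n + 4*b_n) + (4*a_n - 3*b_n) = a_n + b_n   [conserved]
(B) a_n - b_n  ->  (-3*a_n + 4*b_n) - (4*a_n - 3*b_n) = -7*a_n + 7*b_n   [not conserved]
(C) a_n*b_n  ->  (-3*a_n + 4*b_n)*(4*a_n - 3*b_n) = -12*a_n^2 + 25*a_n*b_n - 12*b_n^2   [not conserved]
(D) 4*a_n + b_n  ->  4*(-3*a_n + 4*b_n) + (4*a_n - 3*b_n) = -8*a_n + 13*b_n   [not conserved]

Only (A) a_n + b_n returns to itself after one step, so it is the conserved quantity.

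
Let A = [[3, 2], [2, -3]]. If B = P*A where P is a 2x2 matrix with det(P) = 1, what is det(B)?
-13

By the multiplicative property of determinants, det(B) = det(P*A) = det(P) * det(A) = det(A),
so the determinant is invariant under multiplication by any determinant-1 matrix; we just need det(A).

det(A) = (3)(-3) - (2)(2) = -9 - 4 = -13

Therefore det(B) = 1 * (-13) = -13.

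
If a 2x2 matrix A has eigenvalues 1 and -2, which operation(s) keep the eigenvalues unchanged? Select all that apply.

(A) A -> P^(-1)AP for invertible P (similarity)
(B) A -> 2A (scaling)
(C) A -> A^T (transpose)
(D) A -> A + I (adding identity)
A and C

Eigenvalues are preserved by:
1. Similarity transformations: A -> P^(-1)AP (same characteristic polynomial)
2. Transpose: A^T has the same eigenvalues as A

Eigenvalues are NOT preserved by:
- Adding identity: eigenvalues become 1+1, -2+1
- Scaling: eigenvalues become 2, -4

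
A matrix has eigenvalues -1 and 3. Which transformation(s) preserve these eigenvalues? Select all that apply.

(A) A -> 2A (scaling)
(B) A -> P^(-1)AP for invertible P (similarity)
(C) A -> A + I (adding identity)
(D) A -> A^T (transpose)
B and D

Eigenvalues are preserved by:
1. Similarity transformations: A -> P^(-1)AP (same characteristic polynomial)
2. Transpose: A^T has the same eigenvalues as A

Eigenvalues are NOT preserved by:
- Adding identity: eigenvalues become -1+1, 3+1
- Scaling: eigenvalues become -2, 6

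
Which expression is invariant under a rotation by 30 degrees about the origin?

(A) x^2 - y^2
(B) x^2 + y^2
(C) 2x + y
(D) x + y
B

A rotation by 30 degrees sends (x, y) to (sqrt(3)x/2 - y/2, x/2 + sqrt(3)y/2).
Substitute the transformed coordinates into each option and compare with the original:
(A) x^2 - y^2  ->  (sqrt(3)x/2 - y/2)^2 - (x/2 + sqrt(3)y/2)^2 = x^2/2 - sqrt(3)xy - y^2/2   [differs from x^2 - y^2: not invariant]
(B) x^2 + y^2  ->  (sqrt(3)x/2 - y/2)^2 + (x/2 + sqrt(3)y/2)^2 = x^2 + y^2   [equals x^2 + y^2: invariant]
(C) 2x + y  ->  2(sqrt(3)x/2 - y/2) + (x/2 + sqrt(3)y/2) = x/2 + sqrt(3)x - y + sqrt(3)y/2   [differs from 2x + y: not invariant]
(D) x + y  ->  (sqrt(3)x/2 - y/2) + (x/2 + sqrt(3)y/2) = x/2 + sqrt(3)x/2 - y/2 + sqrt(3)y/2   [differs from x + y: not invariant]

Only option (B), x^2 + y^2, is unchanged by the transformation.
Geometrically, x^2 + y^2 is the squared distance from the origin, which every rotation about the origin preserves.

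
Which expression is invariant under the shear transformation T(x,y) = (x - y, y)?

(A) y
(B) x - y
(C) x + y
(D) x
A

Under the shear T(x,y) = (x - y, y):
Substitute the transformed coordinates into each option and compare with the original:
(A) y  ->  (y) = y   [equals y: invariant]
(B) x - y  ->  (x - y) - (y) = x - 2y   [differs from x - y: not invariant]
(C) x + y  ->  (x - y) + (y) = x   [differs from x + y: not invariant]
(D) x  ->  (x - y) = x - y   [differs from x: not invariant]

Only option (A), y, is unchanged by the transformation.
A horizontal shear moves points parallel to the x-axis, so the y-coordinate (and any function of y alone) is unchanged.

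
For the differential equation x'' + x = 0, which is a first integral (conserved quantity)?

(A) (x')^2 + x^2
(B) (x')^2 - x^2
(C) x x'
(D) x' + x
A

A first integral I satisfies dI/dt = 0 along every solution. Differentiate each option and use the equation of motion:
(A) d/dt[(x')^2 + x^2] = 2x'x'' + 2x x' = 2x'(-x) + 2x x' = 0
(B) d/dt[(x')^2 - x^2] = 2x'x'' - 2x x' = -4x x', not identically 0
(C) d/dt[x x'] = (x')^2 + x x'' = (x')^2 - x^2, not identically 0
(D) d/dt[x' + x] = x'' + x' = -x + x', not identically 0

Only (A) has zero time-derivative. So the energy-like quantity (x')^2 + x^2 is the first integral.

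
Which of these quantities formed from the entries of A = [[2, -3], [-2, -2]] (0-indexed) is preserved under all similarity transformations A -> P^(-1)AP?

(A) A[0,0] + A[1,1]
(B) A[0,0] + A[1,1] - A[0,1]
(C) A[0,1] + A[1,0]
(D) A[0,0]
A

A[0,0] + A[1,1] is the trace of A. By the cyclic property of the trace, tr(P^(-1)AP) = tr(APP^(-1)) = tr(A), so it is the same for every matrix similar to A.

The other combinations are not similarity invariants. For example, take P = [[1, -1], [0, 1]] (det P = 1), so P^(-1) = [[1, 1], [0, 1]] and
B = P^(-1)AP = [[0, -5], [-2, 0]].
Evaluating each option on A and on B:
(A) A[0,0] + A[1,1]: 0 for A, 0 for B -> unchanged
(B) A[0,0] + A[1,1] - A[0,1]: 3 for A, 5 for B -> changes
(C) A[0,1] + A[1,0]: -5 for A, -7 for B -> changes
(D) A[0,0]: 2 for A, 0 for B -> changes

Only (A) A[0,0] + A[1,1] = 0 survives (and it does so for every P, not just this one), so it is the invariant.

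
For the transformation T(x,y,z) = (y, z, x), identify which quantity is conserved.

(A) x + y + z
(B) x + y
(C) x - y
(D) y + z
A

Apply T(x,y,z) = (y, z, x) to each option, i.e. replace (x, y, z) by the transformed coordinates.
Substitute the transformed coordinates into each option and compare with the original:
(A) x + y + z  ->  (y) + (z) + (x) = x + y + z   [equals x + y + z: invariant]
(B) x + y  ->  (y) + (z) = y + z   [differs from x + y: not invariant]
(C) x - y  ->  (y) - (z) = y - z   [differs from x - y: not invariant]
(D) y + z  ->  (z) + (x) = x + z   [differs from y + z: not invariant]

Only option (A), x + y + z, is unchanged by the transformation.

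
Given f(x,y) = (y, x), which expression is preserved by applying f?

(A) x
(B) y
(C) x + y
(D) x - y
C

For f(x,y) = (y, x):
After applying f: x' = y, y' = x. So x' + y' = y + x = x + y.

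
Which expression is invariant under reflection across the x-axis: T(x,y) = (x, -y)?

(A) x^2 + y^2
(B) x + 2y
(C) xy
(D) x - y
A

The map is reflection across the x-axis: T(x,y) = (x, -y).
Substitute the transformed coordinates into each option and compare with the original:
(A) x^2 + y^2  ->  (x)^2 + (-y)^2 = x^2 + y^2   [equals x^2 + y^2: invariant]
(B) x + 2y  ->  (x) + 2(-y) = x - 2y   [differs from x + 2y: not invariant]
(C) xy  ->  (x)(-y) = -xy   [differs from xy: not invariant]
(D) x - y  ->  (x) - (-y) = x + y   [differs from x - y: not invariant]

Only option (A), x^2 + y^2, is unchanged by the transformation.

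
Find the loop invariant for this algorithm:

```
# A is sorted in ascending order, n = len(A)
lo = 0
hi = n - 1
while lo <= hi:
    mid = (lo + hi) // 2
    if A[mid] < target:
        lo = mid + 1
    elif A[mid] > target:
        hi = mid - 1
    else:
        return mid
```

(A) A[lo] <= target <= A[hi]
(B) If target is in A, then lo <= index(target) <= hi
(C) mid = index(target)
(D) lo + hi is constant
B

A loop invariant must hold before the first iteration and be re-established by every execution of the body.

(B) If target is in A, then lo <= index(target) <= hi: Before the loop [lo, hi] = [0, n-1] covers every index. When A[mid] < target, sortedness puts target strictly to the right of mid, so setting lo = mid + 1 keeps index(target) in [lo, hi]; symmetrically for hi = mid - 1. Hence 'if target is in A then lo <= index(target) <= hi' holds after every iteration, and when lo > hi it proves target is absent.

The other options fail:
(A) A[lo] <= target <= A[hi]: fails when target is not in A (e.g. target < A[0] already violates it before the loop), so it is not maintained in general.
(C) mid = index(target): mid is just the current probe; it equals index(target) only on the iteration that returns.
(D) lo + hi is constant: each iteration moves exactly one of lo, hi, so lo + hi changes (e.g. 0 + (n-1) becomes (mid+1) + (n-1)).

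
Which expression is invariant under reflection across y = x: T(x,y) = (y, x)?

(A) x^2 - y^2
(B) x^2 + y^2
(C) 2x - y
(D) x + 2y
B

The map is reflection across y = x: T(x,y) = (y, x).
Substitute the transformed coordinates into each option and compare with the original:
(A) x^2 - y^2  ->  (y)^2 - (x)^2 = -x^2 + y^2   [differs from x^2 - y^2: not invariant]
(B) x^2 + y^2  ->  (y)^2 + (x)^2 = x^2 + y^2   [equals x^2 + y^2: invariant]
(C) 2x - y  ->  2(y) - (x) = -x + 2y   [differs from 2x - y: not invariant]
(D) x + 2y  ->  (y) + 2(x) = 2x + y   [differs from x + 2y: not invariant]

Only option (B), x^2 + y^2, is unchanged by the transformation.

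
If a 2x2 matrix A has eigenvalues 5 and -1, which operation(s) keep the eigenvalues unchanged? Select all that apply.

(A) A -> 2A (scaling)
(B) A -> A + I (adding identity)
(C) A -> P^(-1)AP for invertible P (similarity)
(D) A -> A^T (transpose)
C and D

Eigenvalues are preserved by:
1. Similarity transformations: A -> P^(-1)AP (same characteristic polynomial)
2. Transpose: A^T has the same eigenvalues as A

Eigenvalues are NOT preserved by:
- Adding identity: eigenvalues become 5+1, -1+1
- Scaling: eigenvalues become 10, -2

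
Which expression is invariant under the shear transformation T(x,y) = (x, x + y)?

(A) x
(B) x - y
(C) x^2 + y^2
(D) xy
A

Under the shear T(x,y) = (x, x + y):
Substitute the transformed coordinates into each option and compare with the original:
(A) x  ->  (x) = x   [equals x: invariant]
(B) x - y  ->  (x) - (x + y) = -y   [differs from x - y: not invariant]
(C) x^2 + y^2  ->  (x)^2 + (x + y)^2 = 2x^2 + 2xy + y^2   [differs from x^2 + y^2: not invariant]
(D) xy  ->  (x)(x + y) = x^2 + xy   [differs from xy: not invariant]

Only option (A), x, is unchanged by the transformation.
A vertical shear moves points parallel to the y-axis, so the x-coordinate (and any function of x alone) is unchanged.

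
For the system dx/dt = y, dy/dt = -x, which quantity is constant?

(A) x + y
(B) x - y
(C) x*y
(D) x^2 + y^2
D

A first integral I satisfies dI/dt = 0 along every solution. Differentiate each option and use the equation of motion:
(A) d/dt[x + y] = y + (-x) = y - x, not identically 0
(B) d/dt[x - y] = y - (-x) = x + y, not identically 0
(C) d/dt[x*y] = (dx/dt)y + x(dy/dt) = y^2 - x^2, not identically 0
(D) d/dt[x^2 + y^2] = 2x*dx/dt + 2y*dy/dt = 2x*y + 2y*(-x) = 0

Only (D) has zero time-derivative. So x^2 + y^2 (the squared radius; trajectories are circles) is the conserved quantity.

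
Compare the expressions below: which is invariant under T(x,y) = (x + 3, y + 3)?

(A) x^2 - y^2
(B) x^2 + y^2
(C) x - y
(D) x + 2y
C

An expression E(x,y) is invariant under T if E(T(x,y)) = E(x,y). Here T(x,y) = (x + 3, y + 3).
Substitute the transformed coordinates into each option and compare with the original:
(A) x^2 - y^2  ->  (x + 3)^2 - (y + 3)^2 = x^2 + 6x - y^2 - 6y   [differs from x^2 - y^2: not invariant]
(B) x^2 + y^2  ->  (x + 3)^2 + (y + 3)^2 = x^2 + 6x + y^2 + 6y + 18   [differs from x^2 + y^2: not invariant]
(C) x - y  ->  (x + 3) - (y + 3) = x - y   [equals x - y: invariant]
(D) x + 2y  ->  (x + 3) + 2(y + 3) = x + 2y + 9   [differs from x + 2y: not invariant]

Only option (C), x - y, is unchanged by the transformation.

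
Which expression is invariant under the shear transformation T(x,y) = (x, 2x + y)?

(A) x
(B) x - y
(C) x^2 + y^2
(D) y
A

Under the shear T(x,y) = (x, 2x + y):
Substitute the transformed coordinates into each option and compare with the original:
(A) x  ->  (x) = x   [equals x: invariant]
(B) x - y  ->  (x) - (2x + y) = -x - y   [differs from x - y: not invariant]
(C) x^2 + y^2  ->  (x)^2 + (2x + y)^2 = 5x^2 + 4xy + y^2   [differs from x^2 + y^2: not invariant]
(D) y  ->  (2x + y) = 2x + y   [differs from y: not invariant]

Only option (A), x, is unchanged by the transformation.
A vertical shear moves points parallel to the y-axis, so the x-coordinate (and any function of x alone) is unchanged.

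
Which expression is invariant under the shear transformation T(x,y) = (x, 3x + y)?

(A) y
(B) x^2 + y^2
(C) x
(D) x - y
C

Under the shear T(x,y) = (x, 3x + y):
Substitute the transformed coordinates into each option and compare with the original:
(A) y  ->  (3x + y) = 3x + y   [differs from y: not invariant]
(B) x^2 + y^2  ->  (x)^2 + (3x + y)^2 = 10x^2 + 6xy + y^2   [differs from x^2 + y^2: not invariant]
(C) x  ->  (x) = x   [equals x: invariant]
(D) x - y  ->  (x) - (3x + y) = -2x - y   [differs from x - y: not invariant]

Only option (C), x, is unchanged by the transformation.
A vertical shear moves points parallel to the y-axis, so the x-coordinate (and any function of x alone) is unchanged.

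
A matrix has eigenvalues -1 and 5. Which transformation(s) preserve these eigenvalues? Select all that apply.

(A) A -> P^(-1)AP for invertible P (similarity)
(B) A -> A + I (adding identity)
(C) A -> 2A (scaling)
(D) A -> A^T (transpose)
A and D

Eigenvalues are preserved by:
1. Similarity transformations: A -> P^(-1)AP (same characteristic polynomial)
2. Transpose: A^T has the same eigenvalues as A

Eigenvalues are NOT preserved by:
- Adding identity: eigenvalues become -1+1, 5+1
- Scaling: eigenvalues become -2, 10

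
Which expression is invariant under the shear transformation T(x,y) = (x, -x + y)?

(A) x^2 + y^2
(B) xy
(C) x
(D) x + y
C

Under the shear T(x,y) = (x, -x + y):
Substitute the transformed coordinates into each option and compare with the original:
(A) x^2 + y^2  ->  (x)^2 + (-x + y)^2 = 2x^2 - 2xy + y^2   [differs from x^2 + y^2: not invariant]
(B) xy  ->  (x)(-x + y) = -x^2 + xy   [differs from xy: not invariant]
(C) x  ->  (x) = x   [equals x: invariant]
(D) x + y  ->  (x) + (-x + y) = y   [differs from x + y: not invariant]

Only option (C), x, is unchanged by the transformation.
A vertical shear moves points parallel to the y-axis, so the x-coordinate (and any function of x alone) is unchanged.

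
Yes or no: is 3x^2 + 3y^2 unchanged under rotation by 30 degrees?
Yes

Applying rotation by 30 degrees: x' = x*cos(30 degrees) - y*sin(30 degrees) = sqrt(3)x/2 - y/2, y' = x*sin(30 degrees) + y*cos(30 degrees) = x/2 + sqrt(3)y/2

Substituting into 3x^2 + 3y^2:
3(sqrt(3)x/2 - y/2)^2 + 3(x/2 + sqrt(3)y/2)^2
= 3x^2 + 3y^2

This equals the original expression 3x^2 + 3y^2, so it IS invariant.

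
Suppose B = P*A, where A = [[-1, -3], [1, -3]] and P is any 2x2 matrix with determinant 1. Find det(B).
6

By the multiplicative property of determinants, det(B) = det(P*A) = det(P) * det(A) = det(A),
so the determinant is invariant under multiplication by any determinant-1 matrix; we just need det(A).

det(A) = (-1)(-3) - (-3)(1) = 3 - (-3) = 6

Therefore det(B) = 1 * 6 = 6.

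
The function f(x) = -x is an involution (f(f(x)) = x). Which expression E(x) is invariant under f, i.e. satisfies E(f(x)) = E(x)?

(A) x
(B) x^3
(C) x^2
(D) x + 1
C

Replace x by f(x) = -x in each option and simplify. As a quick numerical cross-check, also compare E(5) with E(f(5)) = E(-5).

(A) x  ->  (-x) = -x; check: E(5) = 5 but E(-5) = -5.   [not invariant]
(B) x^3  ->  (-x)^3 = -x^3; check: E(5) = 125 but E(-5) = -125.   [not invariant]
(C) x^2  ->  (-x)^2, which simplifies back to x^2; check: E(5) = 25, E(-5) = 25.   [invariant]
(D) x + 1  ->  (-x) + 1 = 1 - x; check: E(5) = 6 but E(-5) = -4.   [not invariant]

Only (C) is unchanged. E is symmetric under swapping x with f(x) = -x, which is exactly what an involution does.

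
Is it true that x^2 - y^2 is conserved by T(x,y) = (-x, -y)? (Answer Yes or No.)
Yes

Substitute T(x,y) = (-x, -y) into the expression and compare with the original.

Original: x^2 - y^2
After applying T: (-x)^2 - (-y)^2 = x^2 - y^2

This is identical to the original x^2 - y^2, so the expression is invariant.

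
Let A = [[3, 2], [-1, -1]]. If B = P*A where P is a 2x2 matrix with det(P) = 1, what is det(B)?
-1

By the multiplicative property of determinants, det(B) = det(P*A) = det(P) * det(A) = det(A),
so the determinant is invariant under multiplication by any determinant-1 matrix; we just need det(A).

det(A) = (3)(-1) - (2)(-1) = -3 - (-2) = -1

Therefore det(B) = 1 * (-1) = -1.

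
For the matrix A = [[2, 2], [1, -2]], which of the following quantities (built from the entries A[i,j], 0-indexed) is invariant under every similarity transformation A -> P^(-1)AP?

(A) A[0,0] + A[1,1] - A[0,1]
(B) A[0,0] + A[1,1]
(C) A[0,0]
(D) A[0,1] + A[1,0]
B

A[0,0] + A[1,1] is the trace of A. By the cyclic property of the trace, tr(P^(-1)AP) = tr(APP^(-1)) = tr(A), so it is the same for every matrix similar to A.

The other combinations are not similarity invariants. For example, take P = [[2, 1], [1, 1]] (det P = 1), so P^(-1) = [[1, -1], [-1, 2]] and
B = P^(-1)AP = [[6, 5], [-6, -6]].
Evaluating each option on A and on B:
(A) A[0,0] + A[1,1] - A[0,1]: -2 for A, -5 for B -> changes
(B) A[0,0] + A[1,1]: 0 for A, 0 for B -> unchanged
(C) A[0,0]: 2 for A, 6 for B -> changes
(D) A[0,1] + A[1,0]: 3 for A, -1 for B -> changes

Only (B) A[0,0] + A[1,1] = 0 survives (and it does so for every P, not just this one), so it is the invariant.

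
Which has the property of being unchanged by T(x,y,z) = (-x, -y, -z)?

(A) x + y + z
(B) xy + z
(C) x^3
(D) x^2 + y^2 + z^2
D

Apply T(x,y,z) = (-x, -y, -z) to each option, i.e. replace (x, y, z) by the transformed coordinates.
Substitute the transformed coordinates into each option and compare with the original:
(A) x + y + z  ->  (-x) + (-y) + (-z) = -x - y - z   [differs from x + y + z: not invariant]
(B) xy + z  ->  (-x)(-y) + (-z) = xy - z   [differs from xy + z: not invariant]
(C) x^3  ->  (-x)^3 = -x^3   [differs from x^3: not invariant]
(D) x^2 + y^2 + z^2  ->  (-x)^2 + (-y)^2 + (-z)^2 = x^2 + y^2 + z^2   [equals x^2 + y^2 + z^2: invariant]

Only option (D), x^2 + y^2 + z^2, is unchanged by the transformation.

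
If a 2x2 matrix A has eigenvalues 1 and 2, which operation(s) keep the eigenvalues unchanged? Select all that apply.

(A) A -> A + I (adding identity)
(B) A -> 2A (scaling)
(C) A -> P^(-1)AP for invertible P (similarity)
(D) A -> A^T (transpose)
C and D

Eigenvalues are preserved by:
1. Similarity transformations: A -> P^(-1)AP (same characteristic polynomial)
2. Transpose: A^T has the same eigenvalues as A

Eigenvalues are NOT preserved by:
- Adding identity: eigenvalues become 1+1, 2+1
- Scaling: eigenvalues become 2, 4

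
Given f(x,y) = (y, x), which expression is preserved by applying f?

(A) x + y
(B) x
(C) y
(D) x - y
A

For f(x,y) = (y, x):
After applying f: x' = y, y' = x. So x' + y' = y + x = x + y.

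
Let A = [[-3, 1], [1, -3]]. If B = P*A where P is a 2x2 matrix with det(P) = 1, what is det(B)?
8

By the multiplicative property of determinants, det(B) = det(P*A) = det(P) * det(A) = det(A),
so the determinant is invariant under multiplication by any determinant-1 matrix; we just need det(A).

det(A) = (-3)(-3) - (1)(1) = 9 - 1 = 8

Therefore det(B) = 1 * 8 = 8.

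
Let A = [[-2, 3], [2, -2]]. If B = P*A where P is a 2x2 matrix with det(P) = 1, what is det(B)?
-2

By the multiplicative property of determinants, det(B) = det(P*A) = det(P) * det(A) = det(A),
so the determinant is invariant under multiplication by any determinant-1 matrix; we just need det(A).

det(A) = (-2)(-2) - (3)(2) = 4 - 6 = -2

Therefore det(B) = 1 * (-2) = -2.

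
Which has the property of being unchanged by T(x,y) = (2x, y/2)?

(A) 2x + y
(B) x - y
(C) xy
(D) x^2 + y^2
C

An expression E(x,y) is invariant under T if E(T(x,y)) = E(x,y). Here T(x,y) = (2x, y/2).
Substitute the transformed coordinates into each option and compare with the original:
(A) 2x + y  ->  2(2x) + (y/2) = 4x + y/2   [differs from 2x + y: not invariant]
(B) x - y  ->  (2x) - (y/2) = 2x - y/2   [differs from x - y: not invariant]
(C) xy  ->  (2x)(y/2) = xy   [equals xy: invariant]
(D) x^2 + y^2  ->  (2x)^2 + (y/2)^2 = 4x^2 + y^2/4   [differs from x^2 + y^2: not invariant]

Only option (C), xy, is unchanged by the transformation.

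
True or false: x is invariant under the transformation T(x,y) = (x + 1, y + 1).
False

Substitute T(x,y) = (x + 1, y + 1) into the expression and compare with the original.

Original: x
After applying T: (x + 1) = x + 1

This differs from the original x (difference: 1), so the expression is NOT invariant.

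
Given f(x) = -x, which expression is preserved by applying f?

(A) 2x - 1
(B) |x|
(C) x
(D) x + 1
B

For f(x) = -x:
Applying f replaces x by -x. Since |-x| = |x|, the absolute value is unchanged by f, whereas x -> -x, 2x - 1 -> -2x - 1 and x + 1 -> -x + 1 all change.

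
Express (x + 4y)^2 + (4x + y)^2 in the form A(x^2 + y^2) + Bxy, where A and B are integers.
17(x^2 + y^2) + 16xy

Expanding: (x + 4y)^2 = x^2 + 8xy + 16y^2
(4x + y)^2 = 16x^2 + 8xy + y^2
Sum = (1+16)(x^2+y^2) + 16xy = 17(x^2 + y^2) + 16xy
This is symmetric in x and y.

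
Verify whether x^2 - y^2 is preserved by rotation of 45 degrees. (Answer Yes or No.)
No

Applying rotation by 45 degrees: x' = x*cos(45 degrees) - y*sin(45 degrees) = sqrt(2)x/2 - sqrt(2)y/2, y' = x*sin(45 degrees) + y*cos(45 degrees) = sqrt(2)x/2 + sqrt(2)y/2

Substituting into x^2 - y^2:
(sqrt(2)x/2 - sqrt(2)y/2)^2 - (sqrt(2)x/2 + sqrt(2)y/2)^2
= -2xy

This differs from the original expression x^2 - y^2, so it is NOT invariant.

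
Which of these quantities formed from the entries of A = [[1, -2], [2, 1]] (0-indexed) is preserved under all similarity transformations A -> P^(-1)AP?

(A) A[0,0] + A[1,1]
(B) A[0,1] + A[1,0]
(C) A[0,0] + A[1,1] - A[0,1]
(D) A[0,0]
A

A[0,0] + A[1,1] is the trace of A. By the cyclic property of the trace, tr(P^(-1)AP) = tr(APP^(-1)) = tr(A), so it is the same for every matrix similar to A.

The other combinations are not similarity invariants. For example, take P = [[1, 2], [0, 1]] (det P = 1), so P^(-1) = [[1, -2], [0, 1]] and
B = P^(-1)AP = [[-3, -10], [2, 5]].
Evaluating each option on A and on B:
(A) A[0,0] + A[1,1]: 2 for A, 2 for B -> unchanged
(B) A[0,1] + A[1,0]: 0 for A, -8 for B -> changes
(C) A[0,0] + A[1,1] - A[0,1]: 4 for A, 12 for B -> changes
(D) A[0,0]: 1 for A, -3 for B -> changes

Only (A) A[0,0] + A[1,1] = 2 survives (and it does so for every P, not just this one), so it is the invariant.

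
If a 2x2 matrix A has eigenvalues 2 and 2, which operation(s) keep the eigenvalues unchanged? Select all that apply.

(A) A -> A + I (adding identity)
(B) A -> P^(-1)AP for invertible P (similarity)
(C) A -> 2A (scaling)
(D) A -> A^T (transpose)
B and D

Eigenvalues are preserved by:
1. Similarity transformations: A -> P^(-1)AP (same characteristic polynomial)
2. Transpose: A^T has the same eigenvalues as A

Eigenvalues are NOT preserved by:
- Adding identity: eigenvalues become 2+1, 2+1
- Scaling: eigenvalues become 4, 4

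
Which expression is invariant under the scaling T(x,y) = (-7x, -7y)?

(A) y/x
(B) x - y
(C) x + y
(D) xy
A

Under the uniform scaling T(x,y) = (-7x, -7y):
Substitute the transformed coordinates into each option and compare with the original:
(A) y/x  ->  (-7y)/(-7x) = y/x   [equals y/x: invariant]
(B) x - y  ->  (-7x) - (-7y) = -7x + 7y   [differs from x - y: not invariant]
(C) x + y  ->  (-7x) + (-7y) = -7x - 7y   [differs from x + y: not invariant]
(D) xy  ->  (-7x)(-7y) = 49xy   [differs from xy: not invariant]

Only option (A), y/x, is unchanged by the transformation.
The common factor -7 cancels in a ratio of coordinates, while sums, products and sums of squares pick up factors of -7 or 49.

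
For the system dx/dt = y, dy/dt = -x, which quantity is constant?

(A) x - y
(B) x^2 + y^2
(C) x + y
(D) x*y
B

A first integral I satisfies dI/dt = 0 along every solution. Differentiate each option and use the equation of motion:
(A) d/dt[x - y] = y - (-x) = x + y, not identically 0
(B) d/dt[x^2 + y^2] = 2x*dx/dt + 2y*dy/dt = 2x*y + 2y*(-x) = 0
(C) d/dt[x + y] = y + (-x) = y - x, not identically 0
(D) d/dt[x*y] = (dx/dt)y + x(dy/dt) = y^2 - x^2, not identically 0

Only (B) has zero time-derivative. So x^2 + y^2 (the squared radius; trajectories are circles) is the conserved quantity.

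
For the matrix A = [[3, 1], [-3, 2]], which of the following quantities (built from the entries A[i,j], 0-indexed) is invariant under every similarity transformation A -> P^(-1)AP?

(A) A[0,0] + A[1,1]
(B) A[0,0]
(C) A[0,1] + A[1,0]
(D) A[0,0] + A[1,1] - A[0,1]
A

A[0,0] + A[1,1] is the trace of A. By the cyclic property of the trace, tr(P^(-1)AP) = tr(APP^(-1)) = tr(A), so it is the same for every matrix similar to A.

The other combinations are not similarity invariants. For example, take P = [[1, 1], [0, 1]] (det P = 1), so P^(-1) = [[1, -1], [0, 1]] and
B = P^(-1)AP = [[6, 5], [-3, -1]].
Evaluating each option on A and on B:
(A) A[0,0] + A[1,1]: 5 for A, 5 for B -> unchanged
(B) A[0,0]: 3 for A, 6 for B -> changes
(C) A[0,1] + A[1,0]: -2 for A, 2 for B -> changes
(D) A[0,0] + A[1,1] - A[0,1]: 4 for A, 0 for B -> changes

Only (A) A[0,0] + A[1,1] = 5 survives (and it does so for every P, not just this one), so it is the invariant.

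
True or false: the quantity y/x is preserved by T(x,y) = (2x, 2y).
True

Substitute T(x,y) = (2x, 2y) into the expression and compare with the original.

Original: y/x
After applying T: (2y)/(2x) = y/x

This is identical to the original y/x, so the expression is invariant.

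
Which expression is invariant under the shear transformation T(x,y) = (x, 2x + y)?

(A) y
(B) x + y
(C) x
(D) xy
C

Under the shear T(x,y) = (x, 2x + y):
Substitute the transformed coordinates into each option and compare with the original:
(A) y  ->  (2x + y) = 2x + y   [differs from y: not invariant]
(B) x + y  ->  (x) + (2x + y) = 3x + y   [differs from x + y: not invariant]
(C) x  ->  (x) = x   [equals x: invariant]
(D) xy  ->  (x)(2x + y) = 2x^2 + xy   [differs from xy: not invariant]

Only option (C), x, is unchanged by the transformation.
A vertical shear moves points parallel to the y-axis, so the x-coordinate (and any function of x alone) is unchanged.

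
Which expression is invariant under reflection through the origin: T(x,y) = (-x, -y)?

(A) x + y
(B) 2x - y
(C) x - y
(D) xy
D

The map is reflection through the origin: T(x,y) = (-x, -y).
Substitute the transformed coordinates into each option and compare with the original:
(A) x + y  ->  (-x) + (-y) = -x - y   [differs from x + y: not invariant]
(B) 2x - y  ->  2(-x) - (-y) = -2x + y   [differs from 2x - y: not invariant]
(C) x - y  ->  (-x) - (-y) = -x + y   [differs from x - y: not invariant]
(D) xy  ->  (-x)(-y) = xy   [equals xy: invariant]

Only option (D), xy, is unchanged by the transformation.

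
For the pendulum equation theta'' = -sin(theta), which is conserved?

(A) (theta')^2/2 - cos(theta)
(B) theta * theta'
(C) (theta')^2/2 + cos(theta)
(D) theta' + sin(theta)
A

A first integral I satisfies dI/dt = 0 along every solution. Differentiate each option and use the equation of motion:
(A) d/dt[(theta')^2/2 - cos(theta)] = theta' theta'' + sin(theta) theta' = theta'(-sin(theta)) + theta' sin(theta) = 0
(B) d/dt[theta * theta'] = (theta')^2 + theta theta'' = (theta')^2 - theta sin(theta), not identically 0
(C) d/dt[(theta')^2/2 + cos(theta)] = theta' theta'' - sin(theta) theta' = -2 theta' sin(theta), not identically 0
(D) d/dt[theta' + sin(theta)] = theta'' + cos(theta) theta' = -sin(theta) + theta' cos(theta), not identically 0

Only (A) has zero time-derivative. This is the total energy: kinetic (theta')^2/2 plus potential -cos(theta).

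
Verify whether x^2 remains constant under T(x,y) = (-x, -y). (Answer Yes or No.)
Yes

Substitute T(x,y) = (-x, -y) into the expression and compare with the original.

Original: x^2
After applying T: (-x)^2 = x^2

This is identical to the original x^2, so the expression is invariant.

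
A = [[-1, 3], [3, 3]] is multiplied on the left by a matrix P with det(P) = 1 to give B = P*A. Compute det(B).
-12

By the multiplicative property of determinants, det(B) = det(P*A) = det(P) * det(A) = det(A),
so the determinant is invariant under multiplication by any determinant-1 matrix; we just need det(A).

det(A) = (-1)(3) - (3)(3) = -3 - 9 = -12

Therefore det(B) = 1 * (-12) = -12.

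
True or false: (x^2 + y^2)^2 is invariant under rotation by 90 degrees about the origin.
True

Applying rotation by 90 degrees: x' = x*cos(90 degrees) - y*sin(90 degrees) = -y, y' = x*sin(90 degrees) + y*cos(90 degrees) = x

Substituting into (x^2 + y^2)^2:
((-y)^2 + (x)^2)^2
= x^4 + 2x^2y^2 + y^4 = (x^2 + y^2)^2

This equals the original expression (x^2 + y^2)^2, so it IS invariant.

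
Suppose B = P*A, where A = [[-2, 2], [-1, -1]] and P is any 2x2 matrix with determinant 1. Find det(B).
4

By the multiplicative property of determinants, det(B) = det(P*A) = det(P) * det(A) = det(A),
so the determinant is invariant under multiplication by any determinant-1 matrix; we just need det(A).

det(A) = (-2)(-1) - (2)(-1) = 2 - (-2) = 4

Therefore det(B) = 1 * 4 = 4.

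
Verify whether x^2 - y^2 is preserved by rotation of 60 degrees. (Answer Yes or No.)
No

Applying rotation by 60 degrees: x' = x*cos(60 degrees) - y*sin(60 degrees) = x/2 - sqrt(3)y/2, y' = x*sin(60 degrees) + y*cos(60 degrees) = sqrt(3)x/2 + y/2

Substituting into x^2 - y^2:
(x/2 - sqrt(3)y/2)^2 - (sqrt(3)x/2 + y/2)^2
= -x^2/2 - sqrt(3)xy + y^2/2

This differs from the original expression x^2 - y^2, so it is NOT invariant.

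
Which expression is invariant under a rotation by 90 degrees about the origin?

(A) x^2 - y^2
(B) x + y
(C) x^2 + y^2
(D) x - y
C

A rotation by 90 degrees sends (x, y) to (-y, x).
Substitute the transformed coordinates into each option and compare with the original:
(A) x^2 - y^2  ->  (-y)^2 - (x)^2 = -x^2 + y^2   [differs from x^2 - y^2: not invariant]
(B) x + y  ->  (-y) + (x) = x - y   [differs from x + y: not invariant]
(C) x^2 + y^2  ->  (-y)^2 + (x)^2 = x^2 + y^2   [equals x^2 + y^2: invariant]
(D) x - y  ->  (-y) - (x) = -x - y   [differs from x - y: not invariant]

Only option (C), x^2 + y^2, is unchanged by the transformation.
Geometrically, x^2 + y^2 is the squared distance from the origin, which every rotation about the origin preserves.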